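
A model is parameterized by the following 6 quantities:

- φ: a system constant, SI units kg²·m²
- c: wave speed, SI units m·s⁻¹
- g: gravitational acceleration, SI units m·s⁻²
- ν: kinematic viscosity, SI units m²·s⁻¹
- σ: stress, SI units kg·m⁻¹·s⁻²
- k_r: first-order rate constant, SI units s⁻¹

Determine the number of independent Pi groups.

3

There are 6 variables and 3 base dimensions (M, L, T).
The dimension matrix has rank 3.
Independent dimensionless groups: 6 − 3 = 3.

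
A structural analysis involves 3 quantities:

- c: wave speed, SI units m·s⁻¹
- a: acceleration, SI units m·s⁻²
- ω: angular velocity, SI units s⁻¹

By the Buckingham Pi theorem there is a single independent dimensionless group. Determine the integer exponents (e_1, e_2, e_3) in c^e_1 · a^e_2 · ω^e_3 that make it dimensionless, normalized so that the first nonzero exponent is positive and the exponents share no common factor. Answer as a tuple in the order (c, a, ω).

(1, -1, 1)

L: e_1·(1) + e_2·(1) + e_3·(0) = 0
T: e_1·(-1) + e_2·(-2) + e_3·(-1) = 0
Solving this homogeneous linear system for the smallest-integer solution (first nonzero entry positive) gives (1, -1, 1).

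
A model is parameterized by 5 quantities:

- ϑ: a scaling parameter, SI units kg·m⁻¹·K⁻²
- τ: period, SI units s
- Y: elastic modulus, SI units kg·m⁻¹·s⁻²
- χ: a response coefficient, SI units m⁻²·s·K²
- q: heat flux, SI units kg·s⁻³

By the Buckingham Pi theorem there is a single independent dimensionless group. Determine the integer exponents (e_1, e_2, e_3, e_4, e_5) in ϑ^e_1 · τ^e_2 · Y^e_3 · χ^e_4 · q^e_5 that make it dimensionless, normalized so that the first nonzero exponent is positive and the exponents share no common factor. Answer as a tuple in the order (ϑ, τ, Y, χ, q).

M: e_1·(1) + e_2·(0) + e_3·(1) + e_4·(0) + e_5·(1) = 0
L: e_1·(-1) + e_2·(0) + e_3·(-1) + e_4·(-2) + e_5·(0) = 0
T: e_1·(0) + e_2·(1) + e_3·(-2) + e_4·(1) + e_5·(-3) = 0
Θ: e_1·(-2) + e_2·(0) + e_3·(0) + e_4·(2) + e_5·(0) = 0
Solving this homogeneous linear system for the smallest-integer solution (first nonzero entry positive) gives (1, -1, -3, 1, 2).

(1, -1, -3, 1, 2)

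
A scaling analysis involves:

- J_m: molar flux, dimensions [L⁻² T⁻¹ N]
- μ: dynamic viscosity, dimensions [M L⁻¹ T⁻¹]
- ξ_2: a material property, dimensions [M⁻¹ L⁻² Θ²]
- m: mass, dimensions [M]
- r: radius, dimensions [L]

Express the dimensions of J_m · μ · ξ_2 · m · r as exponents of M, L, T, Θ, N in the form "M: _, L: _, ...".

Collect each base-dimension exponent across the product:
  M: (0) + (1) + (-1) + (1) + (0) = 1
  L: (-2) + (-1) + (-2) + (0) + (1) = -4
  T: (-1) + (-1) + (0) + (0) + (0) = -2
  Θ: (0) + (0) + (2) + (0) + (0) = 2
  N: (1) + (0) + (0) + (0) + (0) = 1
So the dimensions are [M L⁻⁴ T⁻² Θ² N].

M: 1, L: -4, T: -2, Θ: 2, N: 1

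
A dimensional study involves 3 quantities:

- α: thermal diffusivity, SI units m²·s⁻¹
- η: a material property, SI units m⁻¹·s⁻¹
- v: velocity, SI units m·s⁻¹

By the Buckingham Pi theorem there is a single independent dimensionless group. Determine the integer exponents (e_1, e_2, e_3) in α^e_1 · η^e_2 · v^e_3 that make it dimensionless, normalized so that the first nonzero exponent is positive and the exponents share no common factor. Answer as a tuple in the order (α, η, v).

L: e_1·(2) + e_2·(-1) + e_3·(1) = 0
T: e_1·(-1) + e_2·(-1) + e_3·(-1) = 0
Solving this homogeneous linear system for the smallest-integer solution (first nonzero entry positive) gives (2, 1, -3).

(2, 1, -3)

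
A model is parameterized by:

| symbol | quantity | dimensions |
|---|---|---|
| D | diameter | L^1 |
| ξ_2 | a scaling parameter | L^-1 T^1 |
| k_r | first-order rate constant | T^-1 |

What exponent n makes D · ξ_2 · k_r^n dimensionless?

Balance the T exponent: (-1)·n from k_r, plus (0) + (1) = 1 from the rest, must sum to zero.
−n + 1 = 0, so n = 1.

1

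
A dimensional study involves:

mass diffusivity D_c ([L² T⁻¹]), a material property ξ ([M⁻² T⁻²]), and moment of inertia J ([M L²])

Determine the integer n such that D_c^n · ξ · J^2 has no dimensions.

Balance the L exponent: (2)·n from D_c, plus (0) + 2·(2) = 4 from the rest, must sum to zero.
2n + 4 = 0, so n = -2.

-2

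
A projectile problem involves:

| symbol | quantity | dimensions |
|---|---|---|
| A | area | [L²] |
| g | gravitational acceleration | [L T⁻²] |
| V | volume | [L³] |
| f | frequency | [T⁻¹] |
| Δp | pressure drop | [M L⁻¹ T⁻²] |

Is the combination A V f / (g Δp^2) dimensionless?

no

Sum the exponent of each base dimension across the product:
  M: [A]_M − [g]_M + [V]_M + [f]_M − 2·[Δp]_M = (0) − (0) + (0) + (0) − 2·(1) = -2
  L: [A]_L − [g]_L + [V]_L + [f]_L − 2·[Δp]_L = (2) − (1) + (3) + (0) − 2·(-1) = 6
  T: [A]_T − [g]_T + [V]_T + [f]_T − 2·[Δp]_T = (0) − (-2) + (0) + (-1) − 2·(-2) = 5
Net dimensions [M⁻² L⁶ T⁵] ≠ [1] — not dimensionless.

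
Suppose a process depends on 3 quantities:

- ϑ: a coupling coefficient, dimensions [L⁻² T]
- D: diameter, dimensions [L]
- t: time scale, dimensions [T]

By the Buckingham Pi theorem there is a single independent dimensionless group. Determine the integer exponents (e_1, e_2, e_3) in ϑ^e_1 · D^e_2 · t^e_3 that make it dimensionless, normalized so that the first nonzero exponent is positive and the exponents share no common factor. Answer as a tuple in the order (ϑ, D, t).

L: e_1·(-2) + e_2·(1) + e_3·(0) = 0
T: e_1·(1) + e_2·(0) + e_3·(1) = 0
Solving this homogeneous linear system for the smallest-integer solution (first nonzero entry positive) gives (1, 2, -1).

(1, 2, -1)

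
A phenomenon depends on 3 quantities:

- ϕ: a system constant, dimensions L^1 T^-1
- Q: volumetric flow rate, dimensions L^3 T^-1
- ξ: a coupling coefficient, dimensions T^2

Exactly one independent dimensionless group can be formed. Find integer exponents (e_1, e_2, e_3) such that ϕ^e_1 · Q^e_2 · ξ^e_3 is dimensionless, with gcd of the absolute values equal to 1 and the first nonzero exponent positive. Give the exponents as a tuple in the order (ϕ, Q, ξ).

(3, -1, 1)

L: e_1·(1) + e_2·(3) + e_3·(0) = 0
T: e_1·(-1) + e_2·(-1) + e_3·(2) = 0
Solving this homogeneous linear system for the smallest-integer solution (first nonzero entry positive) gives (3, -1, 1).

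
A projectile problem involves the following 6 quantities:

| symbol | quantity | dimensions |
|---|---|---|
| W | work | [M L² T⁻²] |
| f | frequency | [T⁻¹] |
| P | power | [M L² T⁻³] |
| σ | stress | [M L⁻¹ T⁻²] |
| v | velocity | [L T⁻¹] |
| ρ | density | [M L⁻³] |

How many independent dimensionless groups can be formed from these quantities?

There are 6 variables and 3 base dimensions (M, L, T).
The dimension matrix has rank 3.
Independent dimensionless groups: 6 − 3 = 3.

3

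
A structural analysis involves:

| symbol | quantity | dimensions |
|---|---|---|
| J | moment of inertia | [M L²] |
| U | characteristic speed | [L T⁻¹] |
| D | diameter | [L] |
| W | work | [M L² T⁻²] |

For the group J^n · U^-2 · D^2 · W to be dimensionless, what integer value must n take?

-1

Balance the M exponent: (1)·n from J, plus −2·(0) + 2·(0) + (1) = 1 from the rest, must sum to zero.
n + 1 = 0, so n = -1.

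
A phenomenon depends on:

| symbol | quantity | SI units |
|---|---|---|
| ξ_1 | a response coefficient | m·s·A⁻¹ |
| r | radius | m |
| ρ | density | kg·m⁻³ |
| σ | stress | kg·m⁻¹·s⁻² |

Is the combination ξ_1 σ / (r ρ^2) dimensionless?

Sum the exponent of each base dimension across the product:
  M: [ξ_1]_M − [r]_M − 2·[ρ]_M + [σ]_M = (0) − (0) − 2·(1) + (1) = -1
  L: [ξ_1]_L − [r]_L − 2·[ρ]_L + [σ]_L = (1) − (1) − 2·(-3) + (-1) = 5
  T: [ξ_1]_T − [r]_T − 2·[ρ]_T + [σ]_T = (1) − (0) − 2·(0) + (-2) = -1
  I: [ξ_1]_I − [r]_I − 2·[ρ]_I + [σ]_I = (-1) − (0) − 2·(0) + (0) = -1
Net dimensions [M⁻¹ L⁵ T⁻¹ I⁻¹] ≠ [1] — not dimensionless.

no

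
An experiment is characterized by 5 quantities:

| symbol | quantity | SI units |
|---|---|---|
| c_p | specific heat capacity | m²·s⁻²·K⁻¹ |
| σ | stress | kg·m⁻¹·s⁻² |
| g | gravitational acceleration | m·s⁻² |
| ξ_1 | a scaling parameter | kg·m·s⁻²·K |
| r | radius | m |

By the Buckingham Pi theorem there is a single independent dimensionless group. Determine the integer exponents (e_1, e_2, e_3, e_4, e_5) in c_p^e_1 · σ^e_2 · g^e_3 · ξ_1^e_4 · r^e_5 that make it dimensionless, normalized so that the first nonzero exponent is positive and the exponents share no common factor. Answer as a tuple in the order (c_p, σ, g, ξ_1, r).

(1, -1, -1, 1, -3)

M: e_1·(0) + e_2·(1) + e_3·(0) + e_4·(1) + e_5·(0) = 0
L: e_1·(2) + e_2·(-1) + e_3·(1) + e_4·(1) + e_5·(1) = 0
T: e_1·(-2) + e_2·(-2) + e_3·(-2) + e_4·(-2) + e_5·(0) = 0
Θ: e_1·(-1) + e_2·(0) + e_3·(0) + e_4·(1) + e_5·(0) = 0
Solving this homogeneous linear system for the smallest-integer solution (first nonzero entry positive) gives (1, -1, -1, 1, -3).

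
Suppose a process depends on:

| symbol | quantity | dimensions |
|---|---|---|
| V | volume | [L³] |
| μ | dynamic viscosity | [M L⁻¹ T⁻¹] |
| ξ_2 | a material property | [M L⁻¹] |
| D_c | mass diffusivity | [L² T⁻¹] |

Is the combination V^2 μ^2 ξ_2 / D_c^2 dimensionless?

Sum the exponent of each base dimension across the product:
  M: 2·[V]_M + 2·[μ]_M + [ξ_2]_M − 2·[D_c]_M = 2·(0) + 2·(1) + (1) − 2·(0) = 3
  L: 2·[V]_L + 2·[μ]_L + [ξ_2]_L − 2·[D_c]_L = 2·(3) + 2·(-1) + (-1) − 2·(2) = -1
  T: 2·[V]_T + 2·[μ]_T + [ξ_2]_T − 2·[D_c]_T = 2·(0) + 2·(-1) + (0) − 2·(-1) = 0
Net dimensions [M³ L⁻¹] ≠ [1] — not dimensionless.

no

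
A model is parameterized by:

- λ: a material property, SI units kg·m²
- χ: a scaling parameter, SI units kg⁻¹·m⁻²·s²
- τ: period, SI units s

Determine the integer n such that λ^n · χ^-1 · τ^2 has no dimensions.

-1

Balance the M exponent: (1)·n from λ, plus −(-1) + 2·(0) = 1 from the rest, must sum to zero.
n + 1 = 0, so n = -1.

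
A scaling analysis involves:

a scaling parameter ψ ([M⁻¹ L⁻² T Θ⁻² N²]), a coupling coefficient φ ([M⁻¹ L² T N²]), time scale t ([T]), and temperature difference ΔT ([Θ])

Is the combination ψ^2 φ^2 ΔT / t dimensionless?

Sum the exponent of each base dimension across the product:
  M: 2·[ψ]_M + 2·[φ]_M − [t]_M + [ΔT]_M = 2·(-1) + 2·(-1) − (0) + (0) = -4
  L: 2·[ψ]_L + 2·[φ]_L − [t]_L + [ΔT]_L = 2·(-2) + 2·(2) − (0) + (0) = 0
  T: 2·[ψ]_T + 2·[φ]_T − [t]_T + [ΔT]_T = 2·(1) + 2·(1) − (1) + (0) = 3
  Θ: 2·[ψ]_Θ + 2·[φ]_Θ − [t]_Θ + [ΔT]_Θ = 2·(-2) + 2·(0) − (0) + (1) = -3
  N: 2·[ψ]_N + 2·[φ]_N − [t]_N + [ΔT]_N = 2·(2) + 2·(2) − (0) + (0) = 8
Net dimensions [M⁻⁴ T³ Θ⁻³ N⁸] ≠ [1] — not dimensionless.

no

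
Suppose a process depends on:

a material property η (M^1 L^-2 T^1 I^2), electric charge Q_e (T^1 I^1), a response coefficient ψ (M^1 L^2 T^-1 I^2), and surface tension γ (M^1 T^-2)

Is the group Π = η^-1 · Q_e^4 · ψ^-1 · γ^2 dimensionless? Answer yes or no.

Sum the exponent of each base dimension across the product:
  M: −[η]_M + 4·[Q_e]_M − [ψ]_M + 2·[γ]_M = −(1) + 4·(0) − (1) + 2·(1) = 0
  L: −[η]_L + 4·[Q_e]_L − [ψ]_L + 2·[γ]_L = −(-2) + 4·(0) − (2) + 2·(0) = 0
  T: −[η]_T + 4·[Q_e]_T − [ψ]_T + 2·[γ]_T = −(1) + 4·(1) − (-1) + 2·(-2) = 0
  I: −[η]_I + 4·[Q_e]_I − [ψ]_I + 2·[γ]_I = −(2) + 4·(1) − (2) + 2·(0) = 0
All base exponents vanish — dimensionless.

yes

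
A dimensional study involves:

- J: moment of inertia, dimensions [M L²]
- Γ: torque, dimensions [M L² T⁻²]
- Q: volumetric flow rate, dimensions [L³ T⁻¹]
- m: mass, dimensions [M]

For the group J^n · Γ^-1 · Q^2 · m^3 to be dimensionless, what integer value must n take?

Balance the M exponent: (1)·n from J, plus −(1) + 2·(0) + 3·(1) = 2 from the rest, must sum to zero.
n + 2 = 0, so n = -2.

-2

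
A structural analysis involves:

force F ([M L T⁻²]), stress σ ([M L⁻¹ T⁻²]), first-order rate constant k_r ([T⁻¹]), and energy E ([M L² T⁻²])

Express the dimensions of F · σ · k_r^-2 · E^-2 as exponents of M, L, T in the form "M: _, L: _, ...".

M: 0, L: -4, T: 2

Collect each base-dimension exponent across the product:
  M: (1) + (1) − 2·(0) − 2·(1) = 0
  L: (1) + (-1) − 2·(0) − 2·(2) = -4
  T: (-2) + (-2) − 2·(-1) − 2·(-2) = 2
So the dimensions are [L⁻⁴ T²].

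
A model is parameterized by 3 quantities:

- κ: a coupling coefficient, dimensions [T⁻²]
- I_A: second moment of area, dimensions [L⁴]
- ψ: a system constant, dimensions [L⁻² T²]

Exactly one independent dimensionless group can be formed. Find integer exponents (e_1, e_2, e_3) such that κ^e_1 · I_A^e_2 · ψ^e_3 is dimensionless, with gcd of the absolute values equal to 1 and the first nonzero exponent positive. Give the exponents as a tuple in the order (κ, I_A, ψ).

(2, 1, 2)

L: e_1·(0) + e_2·(4) + e_3·(-2) = 0
T: e_1·(-2) + e_2·(0) + e_3·(2) = 0
Solving this homogeneous linear system for the smallest-integer solution (first nonzero entry positive) gives (2, 1, 2).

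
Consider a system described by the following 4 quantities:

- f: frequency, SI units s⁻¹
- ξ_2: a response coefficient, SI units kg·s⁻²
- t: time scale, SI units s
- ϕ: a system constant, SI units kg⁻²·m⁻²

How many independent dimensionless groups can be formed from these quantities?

There are 4 variables and 3 base dimensions (M, L, T).
The dimension matrix has rank 3.
Independent dimensionless groups: 4 − 3 = 1.

1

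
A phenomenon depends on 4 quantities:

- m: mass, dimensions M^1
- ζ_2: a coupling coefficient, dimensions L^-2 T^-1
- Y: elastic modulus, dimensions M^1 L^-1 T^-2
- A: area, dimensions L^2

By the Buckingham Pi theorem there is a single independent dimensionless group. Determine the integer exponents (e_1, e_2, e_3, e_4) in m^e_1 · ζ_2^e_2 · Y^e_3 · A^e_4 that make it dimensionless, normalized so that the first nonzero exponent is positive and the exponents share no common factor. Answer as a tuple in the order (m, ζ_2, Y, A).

M: e_1·(1) + e_2·(0) + e_3·(1) + e_4·(0) = 0
L: e_1·(0) + e_2·(-2) + e_3·(-1) + e_4·(2) = 0
T: e_1·(0) + e_2·(-1) + e_3·(-2) + e_4·(0) = 0
Solving this homogeneous linear system for the smallest-integer solution (first nonzero entry positive) gives (2, 4, -2, 3).

(2, 4, -2, 3)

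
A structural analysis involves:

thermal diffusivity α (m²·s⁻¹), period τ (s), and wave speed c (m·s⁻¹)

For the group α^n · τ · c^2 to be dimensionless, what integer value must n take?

Balance the L exponent: (2)·n from α, plus (0) + 2·(1) = 2 from the rest, must sum to zero.
2n + 2 = 0, so n = -1.

-1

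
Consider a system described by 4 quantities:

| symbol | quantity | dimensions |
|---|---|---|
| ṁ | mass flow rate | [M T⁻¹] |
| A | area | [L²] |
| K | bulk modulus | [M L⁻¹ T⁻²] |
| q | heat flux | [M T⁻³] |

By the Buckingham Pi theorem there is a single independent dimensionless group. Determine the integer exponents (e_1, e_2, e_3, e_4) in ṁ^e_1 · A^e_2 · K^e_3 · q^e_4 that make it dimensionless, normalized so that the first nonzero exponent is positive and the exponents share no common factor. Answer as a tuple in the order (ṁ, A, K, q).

(1, -1, -2, 1)

M: e_1·(1) + e_2·(0) + e_3·(1) + e_4·(1) = 0
L: e_1·(0) + e_2·(2) + e_3·(-1) + e_4·(0) = 0
T: e_1·(-1) + e_2·(0) + e_3·(-2) + e_4·(-3) = 0
Solving this homogeneous linear system for the smallest-integer solution (first nonzero entry positive) gives (1, -1, -2, 1).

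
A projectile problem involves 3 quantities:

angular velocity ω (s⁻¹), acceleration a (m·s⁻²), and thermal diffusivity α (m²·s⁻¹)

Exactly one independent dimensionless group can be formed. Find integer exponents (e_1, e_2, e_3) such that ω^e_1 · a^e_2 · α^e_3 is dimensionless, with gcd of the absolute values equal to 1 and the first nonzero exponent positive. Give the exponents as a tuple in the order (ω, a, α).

(3, -2, 1)

L: e_1·(0) + e_2·(1) + e_3·(2) = 0
T: e_1·(-1) + e_2·(-2) + e_3·(-1) = 0
Solving this homogeneous linear system for the smallest-integer solution (first nonzero entry positive) gives (3, -2, 1).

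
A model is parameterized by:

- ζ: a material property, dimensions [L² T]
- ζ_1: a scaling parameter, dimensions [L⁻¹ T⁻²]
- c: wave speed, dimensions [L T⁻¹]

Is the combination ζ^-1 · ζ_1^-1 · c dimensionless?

Sum the exponent of each base dimension across the product:
  L: −[ζ]_L − [ζ_1]_L + [c]_L = −(2) − (-1) + (1) = 0
  T: −[ζ]_T − [ζ_1]_T + [c]_T = −(1) − (-2) + (-1) = 0
All base exponents vanish — dimensionless.

yes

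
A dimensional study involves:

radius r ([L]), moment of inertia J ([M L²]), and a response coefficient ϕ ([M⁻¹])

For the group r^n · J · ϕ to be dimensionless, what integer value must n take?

-2

Balance the L exponent: (1)·n from r, plus (2) + (0) = 2 from the rest, must sum to zero.
n + 2 = 0, so n = -2.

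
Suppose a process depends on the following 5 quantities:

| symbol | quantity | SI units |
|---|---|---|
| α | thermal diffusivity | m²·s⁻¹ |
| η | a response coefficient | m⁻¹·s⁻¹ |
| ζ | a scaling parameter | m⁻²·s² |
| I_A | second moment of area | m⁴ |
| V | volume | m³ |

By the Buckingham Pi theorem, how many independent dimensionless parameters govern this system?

3

There are 5 variables and 2 base dimensions (L, T).
The dimension matrix has rank 2.
Independent dimensionless groups: 5 − 2 = 3.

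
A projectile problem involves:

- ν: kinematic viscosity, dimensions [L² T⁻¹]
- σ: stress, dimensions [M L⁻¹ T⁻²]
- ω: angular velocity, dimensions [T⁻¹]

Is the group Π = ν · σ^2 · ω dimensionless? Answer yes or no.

Sum the exponent of each base dimension across the product:
  M: [ν]_M + 2·[σ]_M + [ω]_M = (0) + 2·(1) + (0) = 2
  L: [ν]_L + 2·[σ]_L + [ω]_L = (2) + 2·(-1) + (0) = 0
  T: [ν]_T + 2·[σ]_T + [ω]_T = (-1) + 2·(-2) + (-1) = -6
Net dimensions [M² T⁻⁶] ≠ [1] — not dimensionless.

no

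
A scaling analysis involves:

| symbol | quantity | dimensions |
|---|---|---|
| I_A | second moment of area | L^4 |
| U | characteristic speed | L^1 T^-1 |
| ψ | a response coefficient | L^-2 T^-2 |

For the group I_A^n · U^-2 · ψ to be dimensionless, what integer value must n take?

1

Balance the L exponent: (4)·n from I_A, plus −2·(1) + (-2) = -4 from the rest, must sum to zero.
4n − 4 = 0, so n = 1.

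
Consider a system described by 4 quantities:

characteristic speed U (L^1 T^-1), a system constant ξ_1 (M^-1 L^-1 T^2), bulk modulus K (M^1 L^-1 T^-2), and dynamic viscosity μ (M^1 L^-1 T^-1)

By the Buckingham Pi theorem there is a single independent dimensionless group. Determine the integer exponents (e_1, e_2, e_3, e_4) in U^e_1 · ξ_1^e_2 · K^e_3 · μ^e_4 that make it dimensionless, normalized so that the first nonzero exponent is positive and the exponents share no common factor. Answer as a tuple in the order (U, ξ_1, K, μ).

(2, 1, -1, 2)

M: e_1·(0) + e_2·(-1) + e_3·(1) + e_4·(1) = 0
L: e_1·(1) + e_2·(-1) + e_3·(-1) + e_4·(-1) = 0
T: e_1·(-1) + e_2·(2) + e_3·(-2) + e_4·(-1) = 0
Solving this homogeneous linear system for the smallest-integer solution (first nonzero entry positive) gives (2, 1, -1, 2).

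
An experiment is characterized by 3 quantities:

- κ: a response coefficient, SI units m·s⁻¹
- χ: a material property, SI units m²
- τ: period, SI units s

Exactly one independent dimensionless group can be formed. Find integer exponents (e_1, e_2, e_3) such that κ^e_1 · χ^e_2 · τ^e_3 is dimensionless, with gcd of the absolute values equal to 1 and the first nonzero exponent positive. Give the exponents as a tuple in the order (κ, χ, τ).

(2, -1, 2)

L: e_1·(1) + e_2·(2) + e_3·(0) = 0
T: e_1·(-1) + e_2·(0) + e_3·(1) = 0
Solving this homogeneous linear system for the smallest-integer solution (first nonzero entry positive) gives (2, -1, 2).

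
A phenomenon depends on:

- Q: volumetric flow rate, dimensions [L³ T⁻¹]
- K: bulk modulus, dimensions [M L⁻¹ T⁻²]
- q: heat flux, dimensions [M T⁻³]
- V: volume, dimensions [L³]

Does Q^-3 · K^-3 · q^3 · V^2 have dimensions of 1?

yes

Sum the exponent of each base dimension across the product:
  M: −3·[Q]_M − 3·[K]_M + 3·[q]_M + 2·[V]_M = −3·(0) − 3·(1) + 3·(1) + 2·(0) = 0
  L: −3·[Q]_L − 3·[K]_L + 3·[q]_L + 2·[V]_L = −3·(3) − 3·(-1) + 3·(0) + 2·(3) = 0
  T: −3·[Q]_T − 3·[K]_T + 3·[q]_T + 2·[V]_T = −3·(-1) − 3·(-2) + 3·(-3) + 2·(0) = 0
All base exponents vanish — dimensionless.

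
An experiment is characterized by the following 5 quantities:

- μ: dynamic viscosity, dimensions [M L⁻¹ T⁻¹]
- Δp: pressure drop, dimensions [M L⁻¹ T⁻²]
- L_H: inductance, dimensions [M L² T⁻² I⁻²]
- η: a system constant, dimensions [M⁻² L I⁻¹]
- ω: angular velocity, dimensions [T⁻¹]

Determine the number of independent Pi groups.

1

There are 5 variables and 4 base dimensions (M, L, T, I).
The dimension matrix has rank 4.
Independent dimensionless groups: 5 − 4 = 1.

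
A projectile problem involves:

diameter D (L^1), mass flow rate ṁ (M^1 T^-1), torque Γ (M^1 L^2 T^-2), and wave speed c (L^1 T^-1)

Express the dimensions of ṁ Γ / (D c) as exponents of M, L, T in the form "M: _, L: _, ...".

Collect each base-dimension exponent across the product:
  M: −(0) + (1) + (1) − (0) = 2
  L: −(1) + (0) + (2) − (1) = 0
  T: −(0) + (-1) + (-2) − (-1) = -2
So the dimensions are [M² T⁻²].

M: 2, L: 0, T: -2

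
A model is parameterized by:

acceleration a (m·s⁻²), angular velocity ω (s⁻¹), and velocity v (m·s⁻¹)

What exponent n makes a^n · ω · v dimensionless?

-1

Balance the L exponent: (1)·n from a, plus (0) + (1) = 1 from the rest, must sum to zero.
n + 1 = 0, so n = -1.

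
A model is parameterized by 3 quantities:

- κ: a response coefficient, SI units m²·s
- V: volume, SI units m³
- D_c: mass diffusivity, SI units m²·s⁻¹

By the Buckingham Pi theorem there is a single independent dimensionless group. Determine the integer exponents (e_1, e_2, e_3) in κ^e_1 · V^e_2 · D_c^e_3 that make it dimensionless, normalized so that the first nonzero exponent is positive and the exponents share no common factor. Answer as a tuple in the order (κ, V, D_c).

L: e_1·(2) + e_2·(3) + e_3·(2) = 0
T: e_1·(1) + e_2·(0) + e_3·(-1) = 0
Solving this homogeneous linear system for the smallest-integer solution (first nonzero entry positive) gives (3, -4, 3).

(3, -4, 3)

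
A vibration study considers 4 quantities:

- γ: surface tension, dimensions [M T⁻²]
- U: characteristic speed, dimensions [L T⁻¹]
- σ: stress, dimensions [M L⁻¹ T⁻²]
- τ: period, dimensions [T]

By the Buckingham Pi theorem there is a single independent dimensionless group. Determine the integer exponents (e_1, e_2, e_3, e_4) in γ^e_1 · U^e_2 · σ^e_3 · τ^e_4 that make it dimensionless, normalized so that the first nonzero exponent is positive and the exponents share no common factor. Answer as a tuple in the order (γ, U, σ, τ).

(1, -1, -1, -1)

M: e_1·(1) + e_2·(0) + e_3·(1) + e_4·(0) = 0
L: e_1·(0) + e_2·(1) + e_3·(-1) + e_4·(0) = 0
T: e_1·(-2) + e_2·(-1) + e_3·(-2) + e_4·(1) = 0
Solving this homogeneous linear system for the smallest-integer solution (first nonzero entry positive) gives (1, -1, -1, -1).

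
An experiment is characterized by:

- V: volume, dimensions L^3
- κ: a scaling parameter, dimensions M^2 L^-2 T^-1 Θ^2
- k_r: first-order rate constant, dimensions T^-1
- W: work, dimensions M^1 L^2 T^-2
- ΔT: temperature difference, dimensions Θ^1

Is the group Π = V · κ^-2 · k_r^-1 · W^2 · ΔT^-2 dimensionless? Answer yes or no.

no

Sum the exponent of each base dimension across the product:
  M: [V]_M − 2·[κ]_M − [k_r]_M + 2·[W]_M − 2·[ΔT]_M = (0) − 2·(2) − (0) + 2·(1) − 2·(0) = -2
  L: [V]_L − 2·[κ]_L − [k_r]_L + 2·[W]_L − 2·[ΔT]_L = (3) − 2·(-2) − (0) + 2·(2) − 2·(0) = 11
  T: [V]_T − 2·[κ]_T − [k_r]_T + 2·[W]_T − 2·[ΔT]_T = (0) − 2·(-1) − (-1) + 2·(-2) − 2·(0) = -1
  Θ: [V]_Θ − 2·[κ]_Θ − [k_r]_Θ + 2·[W]_Θ − 2·[ΔT]_Θ = (0) − 2·(2) − (0) + 2·(0) − 2·(1) = -6
Net dimensions [M⁻² L¹¹ T⁻¹ Θ⁻⁶] ≠ [1] — not dimensionless.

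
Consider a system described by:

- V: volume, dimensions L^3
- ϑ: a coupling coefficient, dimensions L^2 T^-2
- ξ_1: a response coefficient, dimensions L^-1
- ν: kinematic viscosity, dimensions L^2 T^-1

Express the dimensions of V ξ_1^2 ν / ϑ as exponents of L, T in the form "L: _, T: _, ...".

Collect each base-dimension exponent across the product:
  L: (3) − (2) + 2·(-1) + (2) = 1
  T: (0) − (-2) + 2·(0) + (-1) = 1
So the dimensions are [L T].

L: 1, T: 1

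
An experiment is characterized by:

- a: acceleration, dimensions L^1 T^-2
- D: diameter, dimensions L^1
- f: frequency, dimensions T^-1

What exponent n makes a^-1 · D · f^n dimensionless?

2

Balance the T exponent: (-1)·n from f, plus −(-2) + (0) = 2 from the rest, must sum to zero.
−n + 2 = 0, so n = 2.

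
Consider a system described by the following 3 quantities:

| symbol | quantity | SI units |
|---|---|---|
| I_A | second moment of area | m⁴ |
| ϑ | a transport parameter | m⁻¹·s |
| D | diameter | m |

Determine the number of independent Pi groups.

There are 3 variables and 2 base dimensions (L, T).
The dimension matrix has rank 2.
Independent dimensionless groups: 3 − 2 = 1.

1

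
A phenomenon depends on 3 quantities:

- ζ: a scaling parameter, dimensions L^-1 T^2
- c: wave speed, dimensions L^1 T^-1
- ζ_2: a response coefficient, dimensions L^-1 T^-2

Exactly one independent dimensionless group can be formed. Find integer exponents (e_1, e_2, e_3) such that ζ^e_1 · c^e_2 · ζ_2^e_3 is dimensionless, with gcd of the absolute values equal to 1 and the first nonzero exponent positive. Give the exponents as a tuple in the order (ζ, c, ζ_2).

L: e_1·(-1) + e_2·(1) + e_3·(-1) = 0
T: e_1·(2) + e_2·(-1) + e_3·(-2) = 0
Solving this homogeneous linear system for the smallest-integer solution (first nonzero entry positive) gives (3, 4, 1).

(3, 4, 1)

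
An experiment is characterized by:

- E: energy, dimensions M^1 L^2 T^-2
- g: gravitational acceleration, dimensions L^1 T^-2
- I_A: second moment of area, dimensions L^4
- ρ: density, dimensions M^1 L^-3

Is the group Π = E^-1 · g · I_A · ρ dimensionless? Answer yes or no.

yes

Sum the exponent of each base dimension across the product:
  M: −[E]_M + [g]_M + [I_A]_M + [ρ]_M = −(1) + (0) + (0) + (1) = 0
  L: −[E]_L + [g]_L + [I_A]_L + [ρ]_L = −(2) + (1) + (4) + (-3) = 0
  T: −[E]_T + [g]_T + [I_A]_T + [ρ]_T = −(-2) + (-2) + (0) + (0) = 0
  Θ: −[E]_Θ + [g]_Θ + [I_A]_Θ + [ρ]_Θ = −(0) + (0) + (0) + (0) = 0
All base exponents vanish — dimensionless.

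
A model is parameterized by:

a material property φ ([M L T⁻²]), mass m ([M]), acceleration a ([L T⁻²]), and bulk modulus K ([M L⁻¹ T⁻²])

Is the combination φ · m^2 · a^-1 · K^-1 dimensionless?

no

Sum the exponent of each base dimension across the product:
  M: [φ]_M + 2·[m]_M − [a]_M − [K]_M = (1) + 2·(1) − (0) − (1) = 2
  L: [φ]_L + 2·[m]_L − [a]_L − [K]_L = (1) + 2·(0) − (1) − (-1) = 1
  T: [φ]_T + 2·[m]_T − [a]_T − [K]_T = (-2) + 2·(0) − (-2) − (-2) = 2
Net dimensions [M² L T²] ≠ [1] — not dimensionless.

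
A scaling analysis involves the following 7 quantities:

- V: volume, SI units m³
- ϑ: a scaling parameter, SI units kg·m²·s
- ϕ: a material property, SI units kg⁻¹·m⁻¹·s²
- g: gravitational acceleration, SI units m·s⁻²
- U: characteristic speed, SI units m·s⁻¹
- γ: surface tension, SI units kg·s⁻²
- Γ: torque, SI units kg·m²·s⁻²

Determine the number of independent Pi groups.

There are 7 variables and 3 base dimensions (M, L, T).
The dimension matrix has rank 3.
Independent dimensionless groups: 7 − 3 = 4.

4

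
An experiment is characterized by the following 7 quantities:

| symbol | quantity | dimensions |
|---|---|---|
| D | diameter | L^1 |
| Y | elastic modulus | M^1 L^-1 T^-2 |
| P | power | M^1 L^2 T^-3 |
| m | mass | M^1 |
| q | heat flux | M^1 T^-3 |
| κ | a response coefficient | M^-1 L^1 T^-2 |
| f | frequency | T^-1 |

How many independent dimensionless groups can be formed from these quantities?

4

There are 7 variables and 3 base dimensions (M, L, T).
The dimension matrix has rank 3.
Independent dimensionless groups: 7 − 3 = 4.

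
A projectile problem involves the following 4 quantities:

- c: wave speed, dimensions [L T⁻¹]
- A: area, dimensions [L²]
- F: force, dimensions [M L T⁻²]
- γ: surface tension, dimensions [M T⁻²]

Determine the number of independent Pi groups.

1

There are 4 variables and 3 base dimensions (M, L, T).
The dimension matrix has rank 3.
Independent dimensionless groups: 4 − 3 = 1.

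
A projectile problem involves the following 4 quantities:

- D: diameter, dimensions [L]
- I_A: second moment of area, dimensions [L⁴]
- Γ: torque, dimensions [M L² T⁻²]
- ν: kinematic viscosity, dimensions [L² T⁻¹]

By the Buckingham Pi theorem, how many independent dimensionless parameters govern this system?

1

There are 4 variables and 3 base dimensions (M, L, T).
The dimension matrix has rank 3.
Independent dimensionless groups: 4 − 3 = 1.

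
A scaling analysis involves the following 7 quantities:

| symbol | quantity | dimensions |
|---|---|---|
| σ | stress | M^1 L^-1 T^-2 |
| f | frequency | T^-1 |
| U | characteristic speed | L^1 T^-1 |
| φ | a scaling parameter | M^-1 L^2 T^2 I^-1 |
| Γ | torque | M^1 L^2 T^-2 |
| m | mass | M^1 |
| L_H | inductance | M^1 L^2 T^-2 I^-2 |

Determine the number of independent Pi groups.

3

There are 7 variables and 4 base dimensions (M, L, T, I).
The dimension matrix has rank 4.
Independent dimensionless groups: 7 − 4 = 3.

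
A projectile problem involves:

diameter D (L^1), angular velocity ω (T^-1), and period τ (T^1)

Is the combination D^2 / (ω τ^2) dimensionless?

Sum the exponent of each base dimension across the product:
  L: 2·[D]_L − [ω]_L − 2·[τ]_L = 2·(1) − (0) − 2·(0) = 2
  T: 2·[D]_T − [ω]_T − 2·[τ]_T = 2·(0) − (-1) − 2·(1) = -1
Net dimensions [L² T⁻¹] ≠ [1] — not dimensionless.

no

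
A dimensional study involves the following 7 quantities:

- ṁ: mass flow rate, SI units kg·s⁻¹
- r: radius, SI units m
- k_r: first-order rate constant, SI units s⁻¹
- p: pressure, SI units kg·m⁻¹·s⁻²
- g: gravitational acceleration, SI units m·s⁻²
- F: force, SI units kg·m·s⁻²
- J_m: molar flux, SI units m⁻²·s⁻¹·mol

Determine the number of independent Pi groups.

There are 7 variables and 4 base dimensions (M, L, T, N).
The dimension matrix has rank 4.
Independent dimensionless groups: 7 − 4 = 3.

3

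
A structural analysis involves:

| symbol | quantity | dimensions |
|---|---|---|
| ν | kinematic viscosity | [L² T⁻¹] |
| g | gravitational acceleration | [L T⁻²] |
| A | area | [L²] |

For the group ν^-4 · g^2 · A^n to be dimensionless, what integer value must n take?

3

Balance the L exponent: (2)·n from A, plus −4·(2) + 2·(1) = -6 from the rest, must sum to zero.
2n − 6 = 0, so n = 3.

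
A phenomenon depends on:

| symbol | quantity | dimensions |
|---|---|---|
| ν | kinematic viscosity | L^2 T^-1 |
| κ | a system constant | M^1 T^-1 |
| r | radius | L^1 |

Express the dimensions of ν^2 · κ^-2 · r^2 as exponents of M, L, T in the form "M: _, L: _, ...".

M: -2, L: 6, T: 0

Collect each base-dimension exponent across the product:
  M: 2·(0) − 2·(1) + 2·(0) = -2
  L: 2·(2) − 2·(0) + 2·(1) = 6
  T: 2·(-1) − 2·(-1) + 2·(0) = 0
So the dimensions are [M⁻² L⁶].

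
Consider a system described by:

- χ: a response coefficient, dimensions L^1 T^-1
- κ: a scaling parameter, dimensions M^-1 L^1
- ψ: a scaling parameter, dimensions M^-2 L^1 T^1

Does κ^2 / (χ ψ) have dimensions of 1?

yes

Sum the exponent of each base dimension across the product:
  M: −[χ]_M + 2·[κ]_M − [ψ]_M = −(0) + 2·(-1) − (-2) = 0
  L: −[χ]_L + 2·[κ]_L − [ψ]_L = −(1) + 2·(1) − (1) = 0
  T: −[χ]_T + 2·[κ]_T − [ψ]_T = −(-1) + 2·(0) − (1) = 0
All base exponents vanish — dimensionless.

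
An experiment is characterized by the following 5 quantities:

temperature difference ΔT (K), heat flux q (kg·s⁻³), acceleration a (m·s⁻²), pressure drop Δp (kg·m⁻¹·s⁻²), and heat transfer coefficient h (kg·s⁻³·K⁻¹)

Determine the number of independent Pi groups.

There are 5 variables and 4 base dimensions (M, L, T, Θ).
The dimension matrix has rank 4.
Independent dimensionless groups: 5 − 4 = 1.

1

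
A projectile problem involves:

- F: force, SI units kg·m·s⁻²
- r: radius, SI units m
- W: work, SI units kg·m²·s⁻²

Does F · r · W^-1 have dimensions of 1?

Sum the exponent of each base dimension across the product:
  M: [F]_M + [r]_M − [W]_M = (1) + (0) − (1) = 0
  L: [F]_L + [r]_L − [W]_L = (1) + (1) − (2) = 0
  T: [F]_T + [r]_T − [W]_T = (-2) + (0) − (-2) = 0
All base exponents vanish — dimensionless.

yes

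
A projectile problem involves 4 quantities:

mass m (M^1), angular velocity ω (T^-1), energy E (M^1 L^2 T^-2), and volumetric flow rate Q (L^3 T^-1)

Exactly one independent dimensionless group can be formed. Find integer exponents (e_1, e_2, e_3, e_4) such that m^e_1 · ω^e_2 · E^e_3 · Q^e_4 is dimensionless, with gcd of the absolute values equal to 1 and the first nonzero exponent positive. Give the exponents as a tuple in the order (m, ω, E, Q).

M: e_1·(1) + e_2·(0) + e_3·(1) + e_4·(0) = 0
L: e_1·(0) + e_2·(0) + e_3·(2) + e_4·(3) = 0
T: e_1·(0) + e_2·(-1) + e_3·(-2) + e_4·(-1) = 0
Solving this homogeneous linear system for the smallest-integer solution (first nonzero entry positive) gives (3, 4, -3, 2).

(3, 4, -3, 2)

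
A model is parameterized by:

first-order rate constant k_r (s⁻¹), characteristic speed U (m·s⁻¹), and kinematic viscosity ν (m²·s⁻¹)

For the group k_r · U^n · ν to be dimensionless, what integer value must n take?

Balance the L exponent: (1)·n from U, plus (0) + (2) = 2 from the rest, must sum to zero.
n + 2 = 0, so n = -2.

-2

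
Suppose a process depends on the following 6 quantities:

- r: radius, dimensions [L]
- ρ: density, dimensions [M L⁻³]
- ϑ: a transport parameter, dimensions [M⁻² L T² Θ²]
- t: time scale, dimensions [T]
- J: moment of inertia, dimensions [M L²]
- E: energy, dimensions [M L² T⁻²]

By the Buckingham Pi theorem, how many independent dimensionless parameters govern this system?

2

There are 6 variables and 4 base dimensions (M, L, T, Θ).
The dimension matrix has rank 4.
Independent dimensionless groups: 6 − 4 = 2.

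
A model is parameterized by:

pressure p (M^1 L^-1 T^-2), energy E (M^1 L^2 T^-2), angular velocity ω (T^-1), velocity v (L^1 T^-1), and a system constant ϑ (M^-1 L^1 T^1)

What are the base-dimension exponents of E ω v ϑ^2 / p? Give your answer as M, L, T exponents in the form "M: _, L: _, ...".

Collect each base-dimension exponent across the product:
  M: −(1) + (1) + (0) + (0) + 2·(-1) = -2
  L: −(-1) + (2) + (0) + (1) + 2·(1) = 6
  T: −(-2) + (-2) + (-1) + (-1) + 2·(1) = 0
So the dimensions are [M⁻² L⁶].

M: -2, L: 6, T: 0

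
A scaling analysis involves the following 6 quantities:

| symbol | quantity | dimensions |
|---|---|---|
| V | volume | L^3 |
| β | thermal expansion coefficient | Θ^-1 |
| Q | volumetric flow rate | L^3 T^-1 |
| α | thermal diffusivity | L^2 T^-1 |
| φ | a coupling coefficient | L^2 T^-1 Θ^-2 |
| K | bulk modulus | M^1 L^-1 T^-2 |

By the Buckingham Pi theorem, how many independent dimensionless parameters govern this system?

2

There are 6 variables and 4 base dimensions (M, L, T, Θ).
The dimension matrix has rank 4.
Independent dimensionless groups: 6 − 4 = 2.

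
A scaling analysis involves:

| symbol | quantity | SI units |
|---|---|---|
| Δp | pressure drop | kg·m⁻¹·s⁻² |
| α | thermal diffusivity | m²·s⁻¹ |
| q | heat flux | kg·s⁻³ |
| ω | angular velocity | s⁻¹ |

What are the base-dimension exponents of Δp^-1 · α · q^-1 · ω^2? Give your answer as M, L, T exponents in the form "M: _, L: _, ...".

M: -2, L: 3, T: 2

Collect each base-dimension exponent across the product:
  M: −(1) + (0) − (1) + 2·(0) = -2
  L: −(-1) + (2) − (0) + 2·(0) = 3
  T: −(-2) + (-1) − (-3) + 2·(-1) = 2
So the dimensions are [M⁻² L³ T²].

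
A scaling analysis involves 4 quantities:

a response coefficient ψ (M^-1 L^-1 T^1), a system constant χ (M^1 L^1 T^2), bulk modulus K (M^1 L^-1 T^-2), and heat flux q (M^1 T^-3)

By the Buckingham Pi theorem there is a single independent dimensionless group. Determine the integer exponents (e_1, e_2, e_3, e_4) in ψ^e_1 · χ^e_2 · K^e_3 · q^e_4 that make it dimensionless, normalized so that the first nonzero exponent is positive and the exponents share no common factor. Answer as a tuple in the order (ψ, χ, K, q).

M: e_1·(-1) + e_2·(1) + e_3·(1) + e_4·(1) = 0
L: e_1·(-1) + e_2·(1) + e_3·(-1) + e_4·(0) = 0
T: e_1·(1) + e_2·(2) + e_3·(-2) + e_4·(-3) = 0
Solving this homogeneous linear system for the smallest-integer solution (first nonzero entry positive) gives (2, 1, -1, 2).

(2, 1, -1, 2)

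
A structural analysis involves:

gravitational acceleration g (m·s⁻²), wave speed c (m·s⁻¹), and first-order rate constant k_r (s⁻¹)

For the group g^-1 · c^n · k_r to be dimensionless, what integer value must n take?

Balance the L exponent: (1)·n from c, plus −(1) + (0) = -1 from the rest, must sum to zero.
n − 1 = 0, so n = 1.

1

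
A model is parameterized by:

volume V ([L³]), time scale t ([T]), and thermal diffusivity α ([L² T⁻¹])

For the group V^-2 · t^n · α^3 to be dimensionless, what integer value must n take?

3

Balance the T exponent: (1)·n from t, plus −2·(0) + 3·(-1) = -3 from the rest, must sum to zero.
n − 3 = 0, so n = 3.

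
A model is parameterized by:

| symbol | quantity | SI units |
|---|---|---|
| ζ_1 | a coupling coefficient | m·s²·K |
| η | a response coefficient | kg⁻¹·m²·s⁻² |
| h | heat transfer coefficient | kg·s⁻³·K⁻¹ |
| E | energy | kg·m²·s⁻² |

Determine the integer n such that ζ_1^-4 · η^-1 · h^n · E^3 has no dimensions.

Balance the M exponent: (1)·n from h, plus −4·(0) − (-1) + 3·(1) = 4 from the rest, must sum to zero.
n + 4 = 0, so n = -4.

-4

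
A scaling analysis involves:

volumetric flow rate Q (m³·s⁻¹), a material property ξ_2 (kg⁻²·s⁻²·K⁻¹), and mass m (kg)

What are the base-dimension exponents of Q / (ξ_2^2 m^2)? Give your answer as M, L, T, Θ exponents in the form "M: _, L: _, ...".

M: 2, L: 3, T: 3, Θ: 2

Collect each base-dimension exponent across the product:
  M: (0) − 2·(-2) − 2·(1) = 2
  L: (3) − 2·(0) − 2·(0) = 3
  T: (-1) − 2·(-2) − 2·(0) = 3
  Θ: (0) − 2·(-1) − 2·(0) = 2
So the dimensions are [M² L³ T³ Θ²].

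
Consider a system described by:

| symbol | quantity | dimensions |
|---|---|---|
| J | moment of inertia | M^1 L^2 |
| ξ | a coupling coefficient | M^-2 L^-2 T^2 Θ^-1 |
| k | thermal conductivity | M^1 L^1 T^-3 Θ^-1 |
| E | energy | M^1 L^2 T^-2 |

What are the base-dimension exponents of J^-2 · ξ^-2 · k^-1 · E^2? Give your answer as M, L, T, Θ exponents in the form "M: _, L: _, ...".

Collect each base-dimension exponent across the product:
  M: −2·(1) − 2·(-2) − (1) + 2·(1) = 3
  L: −2·(2) − 2·(-2) − (1) + 2·(2) = 3
  T: −2·(0) − 2·(2) − (-3) + 2·(-2) = -5
  Θ: −2·(0) − 2·(-1) − (-1) + 2·(0) = 3
So the dimensions are [M³ L³ T⁻⁵ Θ³].

M: 3, L: 3, T: -5, Θ: 3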